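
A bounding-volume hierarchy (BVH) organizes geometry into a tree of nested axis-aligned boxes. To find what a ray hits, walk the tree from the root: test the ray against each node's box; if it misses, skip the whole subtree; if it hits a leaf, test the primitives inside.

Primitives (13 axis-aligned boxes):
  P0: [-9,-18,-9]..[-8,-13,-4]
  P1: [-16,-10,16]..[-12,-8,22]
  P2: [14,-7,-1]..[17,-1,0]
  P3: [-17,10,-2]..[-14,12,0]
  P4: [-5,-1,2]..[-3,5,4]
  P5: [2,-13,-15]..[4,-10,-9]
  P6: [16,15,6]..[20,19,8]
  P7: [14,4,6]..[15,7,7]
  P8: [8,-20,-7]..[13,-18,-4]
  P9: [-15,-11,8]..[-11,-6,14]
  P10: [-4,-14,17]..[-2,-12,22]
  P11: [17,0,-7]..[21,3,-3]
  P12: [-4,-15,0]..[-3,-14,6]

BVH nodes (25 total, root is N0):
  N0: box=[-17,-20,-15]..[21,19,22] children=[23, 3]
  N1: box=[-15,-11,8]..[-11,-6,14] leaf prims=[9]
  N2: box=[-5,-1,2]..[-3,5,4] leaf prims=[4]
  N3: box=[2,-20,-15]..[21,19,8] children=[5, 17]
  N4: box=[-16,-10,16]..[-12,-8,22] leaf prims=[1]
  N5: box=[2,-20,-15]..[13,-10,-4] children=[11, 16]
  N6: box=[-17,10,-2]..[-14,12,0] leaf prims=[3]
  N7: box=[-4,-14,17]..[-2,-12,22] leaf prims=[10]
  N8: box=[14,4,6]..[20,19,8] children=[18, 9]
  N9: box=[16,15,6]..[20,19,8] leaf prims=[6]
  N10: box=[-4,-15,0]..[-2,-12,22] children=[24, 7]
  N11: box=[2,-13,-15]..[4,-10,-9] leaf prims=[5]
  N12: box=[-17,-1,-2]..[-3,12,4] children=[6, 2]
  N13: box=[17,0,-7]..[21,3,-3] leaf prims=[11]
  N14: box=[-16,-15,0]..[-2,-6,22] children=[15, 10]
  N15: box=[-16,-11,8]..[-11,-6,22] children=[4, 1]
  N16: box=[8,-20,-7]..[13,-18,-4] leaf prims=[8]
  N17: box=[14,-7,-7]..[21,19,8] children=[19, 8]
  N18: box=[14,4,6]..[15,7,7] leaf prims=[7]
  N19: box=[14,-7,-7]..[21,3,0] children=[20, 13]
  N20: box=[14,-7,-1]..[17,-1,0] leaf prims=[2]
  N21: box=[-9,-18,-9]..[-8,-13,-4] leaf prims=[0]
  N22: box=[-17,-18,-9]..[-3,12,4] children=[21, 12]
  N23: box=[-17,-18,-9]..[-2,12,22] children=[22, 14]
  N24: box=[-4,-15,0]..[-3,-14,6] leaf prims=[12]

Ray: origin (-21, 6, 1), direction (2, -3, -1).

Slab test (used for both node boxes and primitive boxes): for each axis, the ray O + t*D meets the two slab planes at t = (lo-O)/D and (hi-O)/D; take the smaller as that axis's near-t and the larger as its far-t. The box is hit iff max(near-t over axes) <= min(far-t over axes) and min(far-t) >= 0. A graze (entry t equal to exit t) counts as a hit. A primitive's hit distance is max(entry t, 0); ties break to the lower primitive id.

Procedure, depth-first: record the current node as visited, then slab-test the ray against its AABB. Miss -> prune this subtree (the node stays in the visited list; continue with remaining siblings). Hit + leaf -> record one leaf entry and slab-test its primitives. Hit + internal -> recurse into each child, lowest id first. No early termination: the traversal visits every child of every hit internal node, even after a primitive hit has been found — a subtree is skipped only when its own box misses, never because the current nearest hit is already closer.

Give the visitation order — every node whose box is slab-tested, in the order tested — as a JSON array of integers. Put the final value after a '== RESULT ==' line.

Traverse from the root:
N0 x:[2,21] y:[-13/3,26/3] z:[-21,16] -> hit [2,26/3], descend [3, 23]
  N3 x:[23/2,21] y:[-13/3,26/3] z:[-7,16] -> miss, prune
  N23 x:[2,19/2] y:[-2,8] z:[-21,10] -> hit [2,8], descend [14, 22]
    N14 x:[5/2,19/2] y:[4,7] z:[-21,1] -> miss, prune
    N22 x:[2,9] y:[-2,8] z:[-3,10] -> hit [2,8], descend [12, 21]
      N12 x:[2,9] y:[-2,7/3] z:[-3,3] -> hit [2,7/3], descend [2, 6]
        N2 x:[8,9] y:[1/3,7/3] z:[-3,-1] -> miss, prune
        N6 x:[2,7/2] y:[-2,-4/3] z:[1,3] -> miss, prune
      N21 x:[6,13/2] y:[19/3,8] z:[5,10] -> hit [19/3,13/2] leaf, test {P0@t=19/3}

Summary -> nodes [0, 3, 23, 14, 22, 12, 2, 6, 21]; box-tests=9; leaf-entries=1; first=P0

== RESULT ==
[0, 3, 23, 14, 22, 12, 2, 6, 21]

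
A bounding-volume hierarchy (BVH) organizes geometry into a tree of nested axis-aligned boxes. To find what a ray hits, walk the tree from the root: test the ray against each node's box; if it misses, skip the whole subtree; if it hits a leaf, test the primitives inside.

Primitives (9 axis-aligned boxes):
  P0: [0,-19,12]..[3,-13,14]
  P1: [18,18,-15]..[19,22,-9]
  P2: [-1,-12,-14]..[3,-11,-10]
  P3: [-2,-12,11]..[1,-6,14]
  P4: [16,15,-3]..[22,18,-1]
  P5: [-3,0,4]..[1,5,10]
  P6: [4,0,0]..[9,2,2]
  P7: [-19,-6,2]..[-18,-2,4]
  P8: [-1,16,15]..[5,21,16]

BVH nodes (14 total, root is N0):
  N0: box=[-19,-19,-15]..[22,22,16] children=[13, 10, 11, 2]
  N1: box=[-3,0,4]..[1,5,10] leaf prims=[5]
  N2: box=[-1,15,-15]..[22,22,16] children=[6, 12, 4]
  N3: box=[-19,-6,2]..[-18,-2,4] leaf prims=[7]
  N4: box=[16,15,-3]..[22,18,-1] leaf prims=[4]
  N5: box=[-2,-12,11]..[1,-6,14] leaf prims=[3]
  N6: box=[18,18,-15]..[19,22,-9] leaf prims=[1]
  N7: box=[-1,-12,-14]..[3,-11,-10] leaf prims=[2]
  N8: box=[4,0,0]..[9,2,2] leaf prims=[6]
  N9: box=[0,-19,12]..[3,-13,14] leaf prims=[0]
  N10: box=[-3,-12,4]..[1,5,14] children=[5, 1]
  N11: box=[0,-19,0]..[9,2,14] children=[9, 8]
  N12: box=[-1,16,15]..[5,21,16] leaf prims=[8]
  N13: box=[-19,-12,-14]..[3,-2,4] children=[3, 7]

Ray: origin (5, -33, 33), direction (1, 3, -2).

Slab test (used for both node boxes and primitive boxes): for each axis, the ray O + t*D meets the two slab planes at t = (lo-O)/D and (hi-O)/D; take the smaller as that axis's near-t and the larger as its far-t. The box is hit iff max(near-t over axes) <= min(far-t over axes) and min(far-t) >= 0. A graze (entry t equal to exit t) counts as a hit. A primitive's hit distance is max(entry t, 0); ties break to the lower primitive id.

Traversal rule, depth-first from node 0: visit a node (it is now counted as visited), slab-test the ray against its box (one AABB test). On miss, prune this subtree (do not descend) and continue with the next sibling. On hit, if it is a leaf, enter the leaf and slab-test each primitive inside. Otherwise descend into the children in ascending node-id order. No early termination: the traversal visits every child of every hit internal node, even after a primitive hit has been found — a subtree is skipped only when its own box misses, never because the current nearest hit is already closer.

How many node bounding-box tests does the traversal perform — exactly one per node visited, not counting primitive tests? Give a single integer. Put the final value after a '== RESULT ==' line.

Trace the traversal:
N0 x:[-24,17] y:[14/3,55/3] z:[17/2,24] -> hit [17/2,17], descend [2, 10, 11, 13]
  N2 x:[-6,17] y:[16,55/3] z:[17/2,24] -> hit [16,17], descend [4, 6, 12]
    N4 x:[11,17] y:[16,17] z:[17,18] -> hit [17,17] leaf, test {P4@t=17}
    N6 x:[13,14] y:[17,55/3] z:[21,24] -> miss, prune
    N12 x:[-6,0] y:[49/3,18] z:[17/2,9] -> miss, prune
  N10 x:[-8,-4] y:[7,38/3] z:[19/2,29/2] -> miss, prune
  N11 x:[-5,4] y:[14/3,35/3] z:[19/2,33/2] -> miss, prune
  N13 x:[-24,-2] y:[7,31/3] z:[29/2,47/2] -> miss, prune

Visited [0, 2, 4, 6, 12, 10, 11, 13]. Tests: 8 box, 1 leaf. Nearest: P4.

== RESULT ==
8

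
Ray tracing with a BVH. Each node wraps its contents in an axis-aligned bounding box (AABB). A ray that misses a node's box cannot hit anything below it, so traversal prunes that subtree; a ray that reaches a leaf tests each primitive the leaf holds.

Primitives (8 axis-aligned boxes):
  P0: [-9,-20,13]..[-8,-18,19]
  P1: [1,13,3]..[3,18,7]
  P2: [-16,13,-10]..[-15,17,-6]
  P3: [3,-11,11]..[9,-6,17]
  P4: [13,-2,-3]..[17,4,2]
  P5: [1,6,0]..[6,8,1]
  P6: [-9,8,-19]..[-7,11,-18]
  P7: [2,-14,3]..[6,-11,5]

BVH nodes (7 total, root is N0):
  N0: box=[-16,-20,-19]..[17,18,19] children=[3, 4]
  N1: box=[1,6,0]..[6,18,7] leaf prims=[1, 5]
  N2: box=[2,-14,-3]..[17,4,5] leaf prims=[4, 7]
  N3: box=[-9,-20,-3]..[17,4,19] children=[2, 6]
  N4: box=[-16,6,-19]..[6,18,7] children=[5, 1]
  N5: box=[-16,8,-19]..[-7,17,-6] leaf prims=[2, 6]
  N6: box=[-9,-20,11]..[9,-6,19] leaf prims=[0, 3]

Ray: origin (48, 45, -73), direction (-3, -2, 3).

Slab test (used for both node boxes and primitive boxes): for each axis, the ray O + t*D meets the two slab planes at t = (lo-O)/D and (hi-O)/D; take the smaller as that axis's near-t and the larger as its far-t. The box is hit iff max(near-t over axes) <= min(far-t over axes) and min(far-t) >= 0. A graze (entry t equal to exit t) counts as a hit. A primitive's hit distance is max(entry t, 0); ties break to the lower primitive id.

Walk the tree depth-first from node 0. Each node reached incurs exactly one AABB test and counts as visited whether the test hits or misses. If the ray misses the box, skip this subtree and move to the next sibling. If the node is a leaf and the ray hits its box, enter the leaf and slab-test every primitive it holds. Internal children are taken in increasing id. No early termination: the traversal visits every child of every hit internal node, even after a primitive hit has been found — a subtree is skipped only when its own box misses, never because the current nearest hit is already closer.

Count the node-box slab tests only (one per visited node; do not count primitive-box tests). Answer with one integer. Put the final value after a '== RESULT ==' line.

Walk:
N0 x:[31/3,64/3] y:[27/2,65/2] z:[18,92/3] -> hit [18,64/3], descend [3, 4]
  N3 x:[31/3,19] y:[41/2,65/2] z:[70/3,92/3] -> miss, prune
  N4 x:[14,64/3] y:[27/2,39/2] z:[18,80/3] -> hit [18,39/2], descend [1, 5]
    N1 x:[14,47/3] y:[27/2,39/2] z:[73/3,80/3] -> miss, prune
    N5 x:[55/3,64/3] y:[14,37/2] z:[18,67/3] -> hit [55/3,37/2] leaf, test {P2(miss), P6@t=55/3}

Summary -> nodes [0, 3, 4, 1, 5]; box-tests=5; leaf-entries=1; first=P6

== RESULT ==
5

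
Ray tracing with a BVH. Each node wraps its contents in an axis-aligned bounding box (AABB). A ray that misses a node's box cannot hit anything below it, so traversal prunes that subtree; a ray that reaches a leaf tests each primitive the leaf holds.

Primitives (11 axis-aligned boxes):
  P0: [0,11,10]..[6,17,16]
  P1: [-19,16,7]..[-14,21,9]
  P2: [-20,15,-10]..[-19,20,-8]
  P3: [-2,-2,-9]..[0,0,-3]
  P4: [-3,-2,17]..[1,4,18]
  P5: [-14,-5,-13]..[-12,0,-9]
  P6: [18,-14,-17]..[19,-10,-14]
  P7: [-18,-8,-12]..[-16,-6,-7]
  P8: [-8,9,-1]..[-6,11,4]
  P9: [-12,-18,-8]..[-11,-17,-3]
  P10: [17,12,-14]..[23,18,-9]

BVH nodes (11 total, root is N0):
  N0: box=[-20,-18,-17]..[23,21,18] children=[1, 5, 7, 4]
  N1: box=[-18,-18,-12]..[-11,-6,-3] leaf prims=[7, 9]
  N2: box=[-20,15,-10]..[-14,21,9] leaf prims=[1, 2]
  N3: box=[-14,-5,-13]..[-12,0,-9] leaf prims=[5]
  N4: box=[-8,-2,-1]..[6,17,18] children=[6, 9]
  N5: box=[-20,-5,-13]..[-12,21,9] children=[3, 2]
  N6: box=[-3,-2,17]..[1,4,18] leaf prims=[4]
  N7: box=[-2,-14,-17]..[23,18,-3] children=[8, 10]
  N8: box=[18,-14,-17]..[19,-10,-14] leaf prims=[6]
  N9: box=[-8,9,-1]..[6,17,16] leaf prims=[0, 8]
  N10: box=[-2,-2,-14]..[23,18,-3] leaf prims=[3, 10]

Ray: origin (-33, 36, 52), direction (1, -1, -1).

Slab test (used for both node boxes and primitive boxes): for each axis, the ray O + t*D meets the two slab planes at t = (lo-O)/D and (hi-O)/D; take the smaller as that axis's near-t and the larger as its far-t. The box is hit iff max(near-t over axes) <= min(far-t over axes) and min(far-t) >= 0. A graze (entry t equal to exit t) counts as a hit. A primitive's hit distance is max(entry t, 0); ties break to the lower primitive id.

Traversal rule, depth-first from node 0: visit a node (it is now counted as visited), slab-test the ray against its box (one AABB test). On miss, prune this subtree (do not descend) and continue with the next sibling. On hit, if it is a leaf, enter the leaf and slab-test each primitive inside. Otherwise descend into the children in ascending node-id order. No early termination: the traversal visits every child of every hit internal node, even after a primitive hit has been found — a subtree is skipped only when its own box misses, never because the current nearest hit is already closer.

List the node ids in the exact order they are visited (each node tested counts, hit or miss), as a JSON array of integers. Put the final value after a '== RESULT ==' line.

Walk:
N0 x:[13,56] y:[15,54] z:[34,69] -> hit [34,54], descend [1, 4, 5, 7]
  N1 x:[15,22] y:[42,54] z:[55,64] -> miss, prune
  N4 x:[25,39] y:[19,38] z:[34,53] -> hit [34,38], descend [6, 9]
    N6 x:[30,34] y:[32,38] z:[34,35] -> hit [34,34] leaf, test {P4@t=34}
    N9 x:[25,39] y:[19,27] z:[36,53] -> miss, prune
  N5 x:[13,21] y:[15,41] z:[43,65] -> miss, prune
  N7 x:[31,56] y:[18,50] z:[55,69] -> miss, prune

Summary -> nodes [0, 1, 4, 6, 9, 5, 7]; box-tests=7; leaf-entries=1; first=P4

== RESULT ==
[0, 1, 4, 6, 9, 5, 7]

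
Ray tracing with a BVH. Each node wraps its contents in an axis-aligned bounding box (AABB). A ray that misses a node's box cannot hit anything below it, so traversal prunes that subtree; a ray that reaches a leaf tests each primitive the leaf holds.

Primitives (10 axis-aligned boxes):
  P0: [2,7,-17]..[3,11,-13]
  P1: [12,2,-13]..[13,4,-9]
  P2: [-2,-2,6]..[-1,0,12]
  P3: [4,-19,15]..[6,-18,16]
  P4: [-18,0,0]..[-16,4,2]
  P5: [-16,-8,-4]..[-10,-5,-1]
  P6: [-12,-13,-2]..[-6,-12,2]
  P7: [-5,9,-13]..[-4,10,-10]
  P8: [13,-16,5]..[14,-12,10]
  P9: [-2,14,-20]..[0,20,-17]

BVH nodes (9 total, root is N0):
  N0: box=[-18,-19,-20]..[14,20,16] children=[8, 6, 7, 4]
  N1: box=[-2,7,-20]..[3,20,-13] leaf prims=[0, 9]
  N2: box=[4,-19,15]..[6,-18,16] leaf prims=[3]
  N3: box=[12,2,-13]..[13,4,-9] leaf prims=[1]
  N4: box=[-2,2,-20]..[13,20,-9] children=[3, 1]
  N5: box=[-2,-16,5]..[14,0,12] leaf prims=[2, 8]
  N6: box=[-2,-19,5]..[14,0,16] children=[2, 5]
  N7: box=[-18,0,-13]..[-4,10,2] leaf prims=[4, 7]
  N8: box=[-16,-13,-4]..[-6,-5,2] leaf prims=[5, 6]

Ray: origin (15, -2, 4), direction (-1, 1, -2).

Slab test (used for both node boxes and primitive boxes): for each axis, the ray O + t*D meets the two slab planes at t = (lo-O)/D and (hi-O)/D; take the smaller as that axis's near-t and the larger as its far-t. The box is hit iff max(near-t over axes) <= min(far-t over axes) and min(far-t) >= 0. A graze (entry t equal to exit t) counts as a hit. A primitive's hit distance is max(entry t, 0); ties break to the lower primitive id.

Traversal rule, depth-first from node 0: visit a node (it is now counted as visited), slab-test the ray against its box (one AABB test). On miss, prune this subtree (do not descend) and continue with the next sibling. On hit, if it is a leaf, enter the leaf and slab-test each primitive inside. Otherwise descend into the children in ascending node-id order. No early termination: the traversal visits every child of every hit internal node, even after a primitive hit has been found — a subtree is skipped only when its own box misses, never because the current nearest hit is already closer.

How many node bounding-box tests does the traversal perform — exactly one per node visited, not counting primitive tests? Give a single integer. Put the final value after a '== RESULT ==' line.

Walk:
N0 x:[1,33] y:[-17,22] z:[-6,12] -> hit [1,12], descend [4, 6, 7, 8]
  N4 x:[2,17] y:[4,22] z:[13/2,12] -> hit [13/2,12], descend [1, 3]
    N1 x:[12,17] y:[9,22] z:[17/2,12] -> hit [12,12] leaf, test {P0(miss), P9(miss)}
    N3 x:[2,3] y:[4,6] z:[13/2,17/2] -> miss, prune
  N6 x:[1,17] y:[-17,2] z:[-6,-1/2] -> miss, prune
  N7 x:[19,33] y:[2,12] z:[1,17/2] -> miss, prune
  N8 x:[21,31] y:[-11,-3] z:[1,4] -> miss, prune

7 AABB tests over nodes [0, 4, 1, 3, 6, 7, 8]; 1 leaf entered; closest miss.

== RESULT ==
7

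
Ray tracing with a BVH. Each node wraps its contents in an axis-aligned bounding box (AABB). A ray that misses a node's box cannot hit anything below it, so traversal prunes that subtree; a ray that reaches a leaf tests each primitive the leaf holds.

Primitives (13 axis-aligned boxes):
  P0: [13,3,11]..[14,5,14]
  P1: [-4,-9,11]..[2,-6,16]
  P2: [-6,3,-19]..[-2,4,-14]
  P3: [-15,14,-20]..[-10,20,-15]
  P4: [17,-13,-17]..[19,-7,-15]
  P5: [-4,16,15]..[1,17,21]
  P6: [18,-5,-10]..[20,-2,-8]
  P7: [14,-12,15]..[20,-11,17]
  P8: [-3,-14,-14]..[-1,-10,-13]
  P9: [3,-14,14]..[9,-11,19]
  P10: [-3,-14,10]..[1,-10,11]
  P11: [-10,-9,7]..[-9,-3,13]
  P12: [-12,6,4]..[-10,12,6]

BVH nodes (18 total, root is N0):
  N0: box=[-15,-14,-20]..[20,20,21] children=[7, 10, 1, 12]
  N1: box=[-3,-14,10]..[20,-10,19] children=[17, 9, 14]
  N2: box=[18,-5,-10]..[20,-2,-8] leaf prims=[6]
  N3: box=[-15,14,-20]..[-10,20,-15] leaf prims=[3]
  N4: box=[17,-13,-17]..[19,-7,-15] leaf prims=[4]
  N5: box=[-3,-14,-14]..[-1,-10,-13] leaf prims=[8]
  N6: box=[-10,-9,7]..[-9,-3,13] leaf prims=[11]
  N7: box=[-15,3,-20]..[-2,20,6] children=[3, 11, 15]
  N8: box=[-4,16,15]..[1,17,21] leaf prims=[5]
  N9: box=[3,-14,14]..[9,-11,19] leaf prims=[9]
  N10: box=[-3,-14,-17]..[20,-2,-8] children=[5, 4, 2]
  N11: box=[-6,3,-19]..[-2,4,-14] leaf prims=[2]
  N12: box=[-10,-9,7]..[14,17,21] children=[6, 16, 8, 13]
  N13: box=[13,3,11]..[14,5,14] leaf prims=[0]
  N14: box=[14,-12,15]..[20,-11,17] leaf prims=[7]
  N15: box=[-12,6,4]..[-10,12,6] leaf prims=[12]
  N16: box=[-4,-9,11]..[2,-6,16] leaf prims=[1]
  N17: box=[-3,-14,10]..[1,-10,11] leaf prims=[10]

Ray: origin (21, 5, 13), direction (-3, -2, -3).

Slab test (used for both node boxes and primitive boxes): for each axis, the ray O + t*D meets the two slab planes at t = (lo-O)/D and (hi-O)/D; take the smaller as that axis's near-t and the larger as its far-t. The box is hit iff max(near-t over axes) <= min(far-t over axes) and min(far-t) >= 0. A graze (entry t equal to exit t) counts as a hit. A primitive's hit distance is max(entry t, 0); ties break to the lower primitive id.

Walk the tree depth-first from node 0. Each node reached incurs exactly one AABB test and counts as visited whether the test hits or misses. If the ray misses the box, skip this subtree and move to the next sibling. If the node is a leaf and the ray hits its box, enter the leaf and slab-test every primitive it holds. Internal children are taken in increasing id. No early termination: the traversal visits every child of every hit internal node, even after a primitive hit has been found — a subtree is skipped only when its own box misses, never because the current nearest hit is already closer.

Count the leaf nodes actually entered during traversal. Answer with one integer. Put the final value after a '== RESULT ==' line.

Trace the traversal:
N0 x:[1/3,12] y:[-15/2,19/2] z:[-8/3,11] -> hit [1/3,19/2], descend [1, 7, 10, 12]
  N1 x:[1/3,8] y:[15/2,19/2] z:[-2,1] -> miss, prune
  N7 x:[23/3,12] y:[-15/2,1] z:[7/3,11] -> miss, prune
  N10 x:[1/3,8] y:[7/2,19/2] z:[7,10] -> hit [7,8], descend [2, 4, 5]
    N2 x:[1/3,1] y:[7/2,5] z:[7,23/3] -> miss, prune
    N4 x:[2/3,4/3] y:[6,9] z:[28/3,10] -> miss, prune
    N5 x:[22/3,8] y:[15/2,19/2] z:[26/3,9] -> miss, prune
  N12 x:[7/3,31/3] y:[-6,7] z:[-8/3,2] -> miss, prune

Visited [0, 1, 7, 10, 2, 4, 5, 12]. Tests: 8 box, 0 leaf. Nearest: miss.

== RESULT ==
0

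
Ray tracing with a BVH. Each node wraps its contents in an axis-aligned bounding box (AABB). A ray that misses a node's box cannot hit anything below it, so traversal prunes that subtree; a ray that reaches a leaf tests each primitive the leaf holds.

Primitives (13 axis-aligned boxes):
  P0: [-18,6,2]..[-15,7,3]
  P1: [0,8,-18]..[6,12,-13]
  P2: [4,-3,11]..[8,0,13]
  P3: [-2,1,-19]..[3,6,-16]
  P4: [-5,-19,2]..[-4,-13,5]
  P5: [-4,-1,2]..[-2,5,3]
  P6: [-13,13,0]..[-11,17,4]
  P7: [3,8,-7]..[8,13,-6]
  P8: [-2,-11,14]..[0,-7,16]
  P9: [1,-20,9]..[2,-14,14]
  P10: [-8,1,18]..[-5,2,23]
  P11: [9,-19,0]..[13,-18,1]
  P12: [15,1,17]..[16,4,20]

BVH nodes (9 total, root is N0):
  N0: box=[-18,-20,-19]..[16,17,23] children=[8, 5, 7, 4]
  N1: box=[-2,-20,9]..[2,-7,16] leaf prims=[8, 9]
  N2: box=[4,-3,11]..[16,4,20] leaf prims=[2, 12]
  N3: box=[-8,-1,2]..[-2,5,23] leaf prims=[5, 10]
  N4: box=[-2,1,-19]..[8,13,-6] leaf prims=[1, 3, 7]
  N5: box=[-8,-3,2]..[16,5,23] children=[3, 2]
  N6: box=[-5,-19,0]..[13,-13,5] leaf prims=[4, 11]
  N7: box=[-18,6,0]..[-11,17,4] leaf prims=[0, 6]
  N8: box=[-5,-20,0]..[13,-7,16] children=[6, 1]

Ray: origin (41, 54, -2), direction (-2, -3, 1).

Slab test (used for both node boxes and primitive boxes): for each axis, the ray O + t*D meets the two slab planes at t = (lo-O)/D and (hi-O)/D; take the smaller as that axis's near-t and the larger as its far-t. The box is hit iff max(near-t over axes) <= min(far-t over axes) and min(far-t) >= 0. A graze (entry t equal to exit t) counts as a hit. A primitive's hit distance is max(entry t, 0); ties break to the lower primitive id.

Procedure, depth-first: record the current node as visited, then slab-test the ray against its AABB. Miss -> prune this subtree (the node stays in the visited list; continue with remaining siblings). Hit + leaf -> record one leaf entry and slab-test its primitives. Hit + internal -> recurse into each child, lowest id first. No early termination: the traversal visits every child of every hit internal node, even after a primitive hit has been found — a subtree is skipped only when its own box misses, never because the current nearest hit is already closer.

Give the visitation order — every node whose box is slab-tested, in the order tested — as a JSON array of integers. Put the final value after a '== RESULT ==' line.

Walk:
N0 x:[25/2,59/2] y:[37/3,74/3] z:[-17,25] -> hit [25/2,74/3], descend [4, 5, 7, 8]
  N4 x:[33/2,43/2] y:[41/3,53/3] z:[-17,-4] -> miss, prune
  N5 x:[25/2,49/2] y:[49/3,19] z:[4,25] -> hit [49/3,19], descend [2, 3]
    N2 x:[25/2,37/2] y:[50/3,19] z:[13,22] -> hit [50/3,37/2] leaf, test {P2(miss), P12(miss)}
    N3 x:[43/2,49/2] y:[49/3,55/3] z:[4,25] -> miss, prune
  N7 x:[26,59/2] y:[37/3,16] z:[2,6] -> miss, prune
  N8 x:[14,23] y:[61/3,74/3] z:[2,18] -> miss, prune

Visited [0, 4, 5, 2, 3, 7, 8]. Tests: 7 box, 1 leaf. Nearest: miss.

== RESULT ==
[0, 4, 5, 2, 3, 7, 8]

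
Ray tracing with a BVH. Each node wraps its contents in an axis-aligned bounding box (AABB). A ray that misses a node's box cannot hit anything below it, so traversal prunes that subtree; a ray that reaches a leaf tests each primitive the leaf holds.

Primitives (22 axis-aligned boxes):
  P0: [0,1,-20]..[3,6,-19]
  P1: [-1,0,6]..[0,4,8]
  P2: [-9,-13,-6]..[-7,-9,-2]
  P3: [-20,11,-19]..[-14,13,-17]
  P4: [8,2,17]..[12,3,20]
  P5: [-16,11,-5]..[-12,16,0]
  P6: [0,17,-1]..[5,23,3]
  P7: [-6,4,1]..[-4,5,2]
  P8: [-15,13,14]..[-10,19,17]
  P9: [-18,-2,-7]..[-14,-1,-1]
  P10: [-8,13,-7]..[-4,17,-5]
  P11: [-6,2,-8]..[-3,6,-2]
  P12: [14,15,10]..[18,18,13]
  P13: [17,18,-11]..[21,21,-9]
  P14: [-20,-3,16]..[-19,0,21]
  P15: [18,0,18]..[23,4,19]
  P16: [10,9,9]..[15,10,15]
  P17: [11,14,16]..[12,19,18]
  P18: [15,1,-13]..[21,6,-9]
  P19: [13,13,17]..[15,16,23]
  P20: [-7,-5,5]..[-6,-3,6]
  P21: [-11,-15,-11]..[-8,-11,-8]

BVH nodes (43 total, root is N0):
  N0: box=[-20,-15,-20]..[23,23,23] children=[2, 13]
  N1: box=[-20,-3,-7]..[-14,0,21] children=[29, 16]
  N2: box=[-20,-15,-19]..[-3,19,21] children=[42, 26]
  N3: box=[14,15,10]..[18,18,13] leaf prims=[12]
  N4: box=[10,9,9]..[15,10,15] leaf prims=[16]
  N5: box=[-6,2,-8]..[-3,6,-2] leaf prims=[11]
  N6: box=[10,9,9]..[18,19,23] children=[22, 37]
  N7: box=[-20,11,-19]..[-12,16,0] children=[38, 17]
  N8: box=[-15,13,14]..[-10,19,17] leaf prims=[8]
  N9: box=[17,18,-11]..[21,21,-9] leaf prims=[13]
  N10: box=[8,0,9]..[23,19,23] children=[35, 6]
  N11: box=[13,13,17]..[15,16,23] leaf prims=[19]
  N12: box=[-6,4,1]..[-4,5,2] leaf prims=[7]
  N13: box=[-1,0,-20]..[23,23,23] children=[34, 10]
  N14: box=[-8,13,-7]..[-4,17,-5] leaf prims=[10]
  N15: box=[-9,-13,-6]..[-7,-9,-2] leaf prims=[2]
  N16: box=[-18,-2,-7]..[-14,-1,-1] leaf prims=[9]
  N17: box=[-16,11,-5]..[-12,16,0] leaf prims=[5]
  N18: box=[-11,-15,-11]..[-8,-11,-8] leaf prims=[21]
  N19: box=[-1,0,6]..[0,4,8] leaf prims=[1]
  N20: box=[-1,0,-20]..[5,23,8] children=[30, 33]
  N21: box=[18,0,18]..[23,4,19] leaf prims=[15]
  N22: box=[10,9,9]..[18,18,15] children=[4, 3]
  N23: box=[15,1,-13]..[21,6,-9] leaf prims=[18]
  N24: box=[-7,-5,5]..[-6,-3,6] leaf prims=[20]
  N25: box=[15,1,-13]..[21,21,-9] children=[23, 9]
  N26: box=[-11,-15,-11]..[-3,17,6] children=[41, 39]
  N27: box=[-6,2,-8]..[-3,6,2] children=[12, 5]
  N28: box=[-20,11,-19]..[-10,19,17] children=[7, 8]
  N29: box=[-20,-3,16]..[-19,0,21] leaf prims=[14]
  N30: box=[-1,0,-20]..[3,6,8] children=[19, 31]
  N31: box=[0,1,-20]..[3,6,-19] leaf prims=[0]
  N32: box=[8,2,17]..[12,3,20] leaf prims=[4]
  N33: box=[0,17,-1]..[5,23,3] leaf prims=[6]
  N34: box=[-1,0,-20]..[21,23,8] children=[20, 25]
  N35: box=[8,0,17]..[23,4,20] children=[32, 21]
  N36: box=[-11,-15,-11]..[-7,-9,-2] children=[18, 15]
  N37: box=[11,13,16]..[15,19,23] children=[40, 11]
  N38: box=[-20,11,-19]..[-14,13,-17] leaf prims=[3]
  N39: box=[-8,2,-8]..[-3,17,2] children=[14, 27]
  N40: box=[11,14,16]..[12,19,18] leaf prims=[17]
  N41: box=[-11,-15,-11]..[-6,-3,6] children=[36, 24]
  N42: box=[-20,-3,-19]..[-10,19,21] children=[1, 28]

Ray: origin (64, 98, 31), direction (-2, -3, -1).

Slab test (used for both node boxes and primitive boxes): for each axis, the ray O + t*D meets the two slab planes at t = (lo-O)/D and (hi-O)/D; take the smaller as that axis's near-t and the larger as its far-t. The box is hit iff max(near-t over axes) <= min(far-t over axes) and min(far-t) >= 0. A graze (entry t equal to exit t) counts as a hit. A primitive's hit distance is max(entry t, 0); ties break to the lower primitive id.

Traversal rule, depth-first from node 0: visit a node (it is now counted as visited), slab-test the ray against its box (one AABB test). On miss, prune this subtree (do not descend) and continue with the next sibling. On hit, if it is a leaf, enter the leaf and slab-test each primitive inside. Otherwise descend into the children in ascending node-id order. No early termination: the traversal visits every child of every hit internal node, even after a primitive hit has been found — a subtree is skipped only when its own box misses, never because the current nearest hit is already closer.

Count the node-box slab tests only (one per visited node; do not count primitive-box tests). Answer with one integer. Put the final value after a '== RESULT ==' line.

Walk:
N0 x:[41/2,42] y:[25,113/3] z:[8,51] -> hit [25,113/3], descend [2, 13]
  N2 x:[67/2,42] y:[79/3,113/3] z:[10,50] -> hit [67/2,113/3], descend [26, 42]
    N26 x:[67/2,75/2] y:[27,113/3] z:[25,42] -> hit [67/2,75/2], descend [39, 41]
      N39 x:[67/2,36] y:[27,32] z:[29,39] -> miss, prune
      N41 x:[35,75/2] y:[101/3,113/3] z:[25,42] -> hit [35,75/2], descend [24, 36]
        N24 x:[35,71/2] y:[101/3,103/3] z:[25,26] -> miss, prune
        N36 x:[71/2,75/2] y:[107/3,113/3] z:[33,42] -> hit [107/3,75/2], descend [15, 18]
          N15 x:[71/2,73/2] y:[107/3,37] z:[33,37] -> hit [107/3,73/2] leaf, test {P2@t=107/3}
          N18 x:[36,75/2] y:[109/3,113/3] z:[39,42] -> miss, prune
    N42 x:[37,42] y:[79/3,101/3] z:[10,50] -> miss, prune
  N13 x:[41/2,65/2] y:[25,98/3] z:[8,51] -> hit [25,65/2], descend [10, 34]
    N10 x:[41/2,28] y:[79/3,98/3] z:[8,22] -> miss, prune
    N34 x:[43/2,65/2] y:[25,98/3] z:[23,51] -> hit [25,65/2], descend [20, 25]
      N20 x:[59/2,65/2] y:[25,98/3] z:[23,51] -> hit [59/2,65/2], descend [30, 33]
        N30 x:[61/2,65/2] y:[92/3,98/3] z:[23,51] -> hit [92/3,65/2], descend [19, 31]
          N19 x:[32,65/2] y:[94/3,98/3] z:[23,25] -> miss, prune
          N31 x:[61/2,32] y:[92/3,97/3] z:[50,51] -> miss, prune
        N33 x:[59/2,32] y:[25,27] z:[28,32] -> miss, prune
      N25 x:[43/2,49/2] y:[77/3,97/3] z:[40,44] -> miss, prune

19 AABB tests over nodes [0, 2, 26, 39, 41, 24, 36, 15, 18, 42, 13, 10, 34, 20, 30, 19, 31, 33, 25]; 1 leaf entered; closest P2.

== RESULT ==
19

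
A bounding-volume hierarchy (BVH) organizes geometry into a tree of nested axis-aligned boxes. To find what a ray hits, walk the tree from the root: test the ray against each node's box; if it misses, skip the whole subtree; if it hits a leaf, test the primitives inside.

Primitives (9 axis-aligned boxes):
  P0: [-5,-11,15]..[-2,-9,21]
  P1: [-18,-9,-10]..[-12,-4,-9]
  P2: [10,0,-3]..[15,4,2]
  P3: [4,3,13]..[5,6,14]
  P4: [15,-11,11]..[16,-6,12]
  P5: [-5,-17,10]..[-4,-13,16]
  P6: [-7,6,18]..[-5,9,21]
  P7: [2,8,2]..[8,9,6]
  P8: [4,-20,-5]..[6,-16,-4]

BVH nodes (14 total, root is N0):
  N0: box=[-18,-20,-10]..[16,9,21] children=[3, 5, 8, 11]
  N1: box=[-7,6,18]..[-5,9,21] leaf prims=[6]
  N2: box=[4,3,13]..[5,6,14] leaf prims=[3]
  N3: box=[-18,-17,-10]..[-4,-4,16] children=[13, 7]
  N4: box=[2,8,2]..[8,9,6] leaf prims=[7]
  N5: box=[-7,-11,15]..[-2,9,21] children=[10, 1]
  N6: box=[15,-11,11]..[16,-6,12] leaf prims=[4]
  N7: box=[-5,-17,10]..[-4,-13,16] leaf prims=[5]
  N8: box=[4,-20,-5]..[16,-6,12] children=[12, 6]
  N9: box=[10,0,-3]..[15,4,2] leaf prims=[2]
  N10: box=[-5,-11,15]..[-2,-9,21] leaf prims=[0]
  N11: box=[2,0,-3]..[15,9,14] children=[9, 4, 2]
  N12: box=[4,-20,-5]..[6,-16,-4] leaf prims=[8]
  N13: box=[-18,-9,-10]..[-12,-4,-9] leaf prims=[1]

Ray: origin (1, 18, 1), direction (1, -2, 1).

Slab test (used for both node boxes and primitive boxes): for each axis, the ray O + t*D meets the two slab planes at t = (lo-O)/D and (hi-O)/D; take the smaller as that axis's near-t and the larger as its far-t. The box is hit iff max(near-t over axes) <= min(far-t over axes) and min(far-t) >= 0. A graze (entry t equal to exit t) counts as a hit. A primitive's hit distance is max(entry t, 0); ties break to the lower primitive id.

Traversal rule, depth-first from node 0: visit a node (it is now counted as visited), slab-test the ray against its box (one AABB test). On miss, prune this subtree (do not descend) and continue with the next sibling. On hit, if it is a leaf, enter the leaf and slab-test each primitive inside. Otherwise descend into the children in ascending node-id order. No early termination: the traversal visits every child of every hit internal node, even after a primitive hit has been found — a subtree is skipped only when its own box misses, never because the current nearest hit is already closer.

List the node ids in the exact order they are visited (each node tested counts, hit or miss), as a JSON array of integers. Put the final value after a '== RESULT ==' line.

Trace the traversal:
N0 x:[-19,15] y:[9/2,19] z:[-11,20] -> hit [9/2,15], descend [3, 5, 8, 11]
  N3 x:[-19,-5] y:[11,35/2] z:[-11,15] -> miss, prune
  N5 x:[-8,-3] y:[9/2,29/2] z:[14,20] -> miss, prune
  N8 x:[3,15] y:[12,19] z:[-6,11] -> miss, prune
  N11 x:[1,14] y:[9/2,9] z:[-4,13] -> hit [9/2,9], descend [2, 4, 9]
    N2 x:[3,4] y:[6,15/2] z:[12,13] -> miss, prune
    N4 x:[1,7] y:[9/2,5] z:[1,5] -> hit [9/2,5] leaf, test {P7@t=9/2}
    N9 x:[9,14] y:[7,9] z:[-4,1] -> miss, prune

Summary -> nodes [0, 3, 5, 8, 11, 2, 4, 9]; box-tests=8; leaf-entries=1; first=P7

== RESULT ==
[0, 3, 5, 8, 11, 2, 4, 9]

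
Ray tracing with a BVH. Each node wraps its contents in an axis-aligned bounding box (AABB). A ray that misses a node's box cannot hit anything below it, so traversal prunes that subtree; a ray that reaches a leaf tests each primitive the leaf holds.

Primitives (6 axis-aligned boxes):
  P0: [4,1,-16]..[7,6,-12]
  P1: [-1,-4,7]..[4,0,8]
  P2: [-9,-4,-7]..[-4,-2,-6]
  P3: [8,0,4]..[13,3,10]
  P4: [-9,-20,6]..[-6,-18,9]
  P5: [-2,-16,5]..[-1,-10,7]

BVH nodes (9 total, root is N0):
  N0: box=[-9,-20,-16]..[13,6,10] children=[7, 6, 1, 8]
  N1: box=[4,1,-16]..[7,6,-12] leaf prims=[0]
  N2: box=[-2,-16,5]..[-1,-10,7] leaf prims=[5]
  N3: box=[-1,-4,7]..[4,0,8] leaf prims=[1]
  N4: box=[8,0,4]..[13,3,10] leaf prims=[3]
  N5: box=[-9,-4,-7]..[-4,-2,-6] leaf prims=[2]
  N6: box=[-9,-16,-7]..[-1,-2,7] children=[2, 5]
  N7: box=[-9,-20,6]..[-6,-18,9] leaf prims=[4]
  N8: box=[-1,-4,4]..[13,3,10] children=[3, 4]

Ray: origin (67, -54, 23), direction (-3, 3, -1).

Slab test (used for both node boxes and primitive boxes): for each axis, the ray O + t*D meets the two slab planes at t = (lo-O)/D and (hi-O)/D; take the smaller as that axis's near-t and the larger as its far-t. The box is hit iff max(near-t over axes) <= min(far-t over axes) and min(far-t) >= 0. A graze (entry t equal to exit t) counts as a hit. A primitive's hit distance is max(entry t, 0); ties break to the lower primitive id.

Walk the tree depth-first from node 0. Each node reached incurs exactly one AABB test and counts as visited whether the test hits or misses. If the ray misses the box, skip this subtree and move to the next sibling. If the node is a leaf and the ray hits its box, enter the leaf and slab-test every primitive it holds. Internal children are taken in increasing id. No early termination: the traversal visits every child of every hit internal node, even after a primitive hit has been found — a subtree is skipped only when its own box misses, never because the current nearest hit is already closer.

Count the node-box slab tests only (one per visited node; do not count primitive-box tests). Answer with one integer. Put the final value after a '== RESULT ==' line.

Traverse from the root:
N0 x:[18,76/3] y:[34/3,20] z:[13,39] -> hit [18,20], descend [1, 6, 7, 8]
  N1 x:[20,21] y:[55/3,20] z:[35,39] -> miss, prune
  N6 x:[68/3,76/3] y:[38/3,52/3] z:[16,30] -> miss, prune
  N7 x:[73/3,76/3] y:[34/3,12] z:[14,17] -> miss, prune
  N8 x:[18,68/3] y:[50/3,19] z:[13,19] -> hit [18,19], descend [3, 4]
    N3 x:[21,68/3] y:[50/3,18] z:[15,16] -> miss, prune
    N4 x:[18,59/3] y:[18,19] z:[13,19] -> hit [18,19] leaf, test {P3@t=18}

Visited [0, 1, 6, 7, 8, 3, 4]. Tests: 7 box, 1 leaf. Nearest: P3.

== RESULT ==
7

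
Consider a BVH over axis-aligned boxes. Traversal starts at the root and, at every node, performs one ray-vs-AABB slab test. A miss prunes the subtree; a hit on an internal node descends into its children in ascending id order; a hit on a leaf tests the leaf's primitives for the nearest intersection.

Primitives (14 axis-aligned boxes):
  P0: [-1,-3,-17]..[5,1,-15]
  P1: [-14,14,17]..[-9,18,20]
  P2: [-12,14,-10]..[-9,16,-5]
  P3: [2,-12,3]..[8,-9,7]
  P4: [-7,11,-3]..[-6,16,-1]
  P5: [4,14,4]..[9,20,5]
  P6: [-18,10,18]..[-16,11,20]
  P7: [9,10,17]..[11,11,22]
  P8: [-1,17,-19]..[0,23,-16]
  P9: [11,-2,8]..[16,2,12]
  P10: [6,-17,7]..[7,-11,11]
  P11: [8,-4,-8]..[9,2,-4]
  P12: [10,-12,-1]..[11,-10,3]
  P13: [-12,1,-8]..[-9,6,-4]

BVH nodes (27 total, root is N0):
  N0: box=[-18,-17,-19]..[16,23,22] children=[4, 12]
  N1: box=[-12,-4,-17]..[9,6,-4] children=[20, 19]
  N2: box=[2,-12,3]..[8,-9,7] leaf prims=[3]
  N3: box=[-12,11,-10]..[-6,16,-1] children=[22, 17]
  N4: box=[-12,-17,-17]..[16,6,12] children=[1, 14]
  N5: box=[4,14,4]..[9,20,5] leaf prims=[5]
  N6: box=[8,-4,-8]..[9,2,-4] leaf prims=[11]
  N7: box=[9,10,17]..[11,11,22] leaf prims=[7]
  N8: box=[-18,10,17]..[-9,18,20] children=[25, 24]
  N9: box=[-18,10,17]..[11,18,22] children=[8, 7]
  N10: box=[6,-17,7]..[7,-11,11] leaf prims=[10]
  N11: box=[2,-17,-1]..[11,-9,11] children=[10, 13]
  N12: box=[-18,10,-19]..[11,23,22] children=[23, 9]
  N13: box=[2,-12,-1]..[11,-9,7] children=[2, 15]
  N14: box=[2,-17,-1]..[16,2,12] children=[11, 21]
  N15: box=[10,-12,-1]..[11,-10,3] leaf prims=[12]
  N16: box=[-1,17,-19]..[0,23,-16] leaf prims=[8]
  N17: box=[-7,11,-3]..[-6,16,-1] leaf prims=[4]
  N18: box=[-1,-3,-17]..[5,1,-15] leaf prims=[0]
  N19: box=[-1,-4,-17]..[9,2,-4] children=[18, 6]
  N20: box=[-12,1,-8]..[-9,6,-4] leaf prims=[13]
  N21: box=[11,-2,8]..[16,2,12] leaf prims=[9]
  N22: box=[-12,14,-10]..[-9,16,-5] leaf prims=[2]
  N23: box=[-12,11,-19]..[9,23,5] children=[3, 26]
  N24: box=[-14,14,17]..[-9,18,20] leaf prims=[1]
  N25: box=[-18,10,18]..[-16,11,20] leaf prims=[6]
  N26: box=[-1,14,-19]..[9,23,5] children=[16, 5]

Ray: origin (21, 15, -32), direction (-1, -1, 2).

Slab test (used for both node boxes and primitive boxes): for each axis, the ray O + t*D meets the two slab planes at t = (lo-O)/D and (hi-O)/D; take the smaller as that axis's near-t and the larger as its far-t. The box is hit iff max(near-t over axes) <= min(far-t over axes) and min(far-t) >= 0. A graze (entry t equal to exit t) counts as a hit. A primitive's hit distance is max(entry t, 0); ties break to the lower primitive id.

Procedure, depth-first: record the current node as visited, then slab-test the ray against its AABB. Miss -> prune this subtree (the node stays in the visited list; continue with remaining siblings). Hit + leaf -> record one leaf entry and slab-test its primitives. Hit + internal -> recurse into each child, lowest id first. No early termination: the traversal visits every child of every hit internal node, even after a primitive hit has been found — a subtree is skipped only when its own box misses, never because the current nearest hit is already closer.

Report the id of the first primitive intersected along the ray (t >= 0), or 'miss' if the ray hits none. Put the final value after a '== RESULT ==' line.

Traverse from the root:
N0 x:[5,39] y:[-8,32] z:[13/2,27] -> hit [13/2,27], descend [4, 12]
  N4 x:[5,33] y:[9,32] z:[15/2,22] -> hit [9,22], descend [1, 14]
    N1 x:[12,33] y:[9,19] z:[15/2,14] -> hit [12,14], descend [19, 20]
      N19 x:[12,22] y:[13,19] z:[15/2,14] -> hit [13,14], descend [6, 18]
        N6 x:[12,13] y:[13,19] z:[12,14] -> hit [13,13] leaf, test {P11@t=13}
        N18 x:[16,22] y:[14,18] z:[15/2,17/2] -> miss, prune
      N20 x:[30,33] y:[9,14] z:[12,14] -> miss, prune
    N14 x:[5,19] y:[13,32] z:[31/2,22] -> hit [31/2,19], descend [11, 21]
      N11 x:[10,19] y:[24,32] z:[31/2,43/2] -> miss, prune
      N21 x:[5,10] y:[13,17] z:[20,22] -> miss, prune
  N12 x:[10,39] y:[-8,5] z:[13/2,27] -> miss, prune

Visited [0, 4, 1, 19, 6, 18, 20, 14, 11, 21, 12]. Tests: 11 box, 1 leaf. Nearest: P11.

== RESULT ==
11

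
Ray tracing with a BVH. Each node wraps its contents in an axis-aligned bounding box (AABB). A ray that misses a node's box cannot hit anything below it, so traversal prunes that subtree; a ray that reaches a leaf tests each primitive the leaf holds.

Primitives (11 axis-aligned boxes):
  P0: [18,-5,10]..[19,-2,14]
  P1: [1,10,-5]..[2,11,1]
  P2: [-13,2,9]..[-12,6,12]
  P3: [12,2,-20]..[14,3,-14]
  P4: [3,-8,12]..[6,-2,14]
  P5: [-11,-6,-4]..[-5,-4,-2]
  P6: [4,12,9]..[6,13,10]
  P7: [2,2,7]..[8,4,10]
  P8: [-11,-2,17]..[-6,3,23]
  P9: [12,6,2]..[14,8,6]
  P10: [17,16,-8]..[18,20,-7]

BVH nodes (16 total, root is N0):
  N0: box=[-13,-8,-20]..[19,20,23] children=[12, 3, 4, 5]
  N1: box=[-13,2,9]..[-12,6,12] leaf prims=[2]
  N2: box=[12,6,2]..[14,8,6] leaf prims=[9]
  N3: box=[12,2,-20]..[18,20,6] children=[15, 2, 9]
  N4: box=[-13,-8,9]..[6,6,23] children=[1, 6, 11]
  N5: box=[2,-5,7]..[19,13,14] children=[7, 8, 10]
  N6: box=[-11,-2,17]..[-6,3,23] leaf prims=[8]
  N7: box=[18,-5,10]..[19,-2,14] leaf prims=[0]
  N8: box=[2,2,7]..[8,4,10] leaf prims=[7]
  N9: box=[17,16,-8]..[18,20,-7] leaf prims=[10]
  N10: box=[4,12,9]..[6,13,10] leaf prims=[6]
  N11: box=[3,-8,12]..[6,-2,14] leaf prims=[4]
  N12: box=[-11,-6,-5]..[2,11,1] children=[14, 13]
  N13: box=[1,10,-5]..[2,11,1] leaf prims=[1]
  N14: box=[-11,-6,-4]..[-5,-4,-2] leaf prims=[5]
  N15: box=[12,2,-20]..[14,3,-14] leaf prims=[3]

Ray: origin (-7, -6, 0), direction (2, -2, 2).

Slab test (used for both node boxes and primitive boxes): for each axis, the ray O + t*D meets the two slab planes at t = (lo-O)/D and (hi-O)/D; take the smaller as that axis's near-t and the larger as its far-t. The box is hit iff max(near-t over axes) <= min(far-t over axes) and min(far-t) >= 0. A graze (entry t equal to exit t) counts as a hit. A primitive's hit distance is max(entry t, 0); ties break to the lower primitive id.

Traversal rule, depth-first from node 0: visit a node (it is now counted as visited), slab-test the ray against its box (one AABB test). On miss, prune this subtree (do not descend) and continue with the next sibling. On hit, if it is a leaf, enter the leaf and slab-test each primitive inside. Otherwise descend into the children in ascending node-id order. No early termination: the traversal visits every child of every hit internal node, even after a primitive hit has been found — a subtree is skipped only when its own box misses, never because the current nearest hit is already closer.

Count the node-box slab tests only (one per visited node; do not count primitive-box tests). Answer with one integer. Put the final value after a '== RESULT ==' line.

Traverse from the root:
N0 x:[-3,13] y:[-13,1] z:[-10,23/2] -> hit [-3,1], descend [3, 4, 5, 12]
  N3 x:[19/2,25/2] y:[-13,-4] z:[-10,3] -> miss, prune
  N4 x:[-3,13/2] y:[-6,1] z:[9/2,23/2] -> miss, prune
  N5 x:[9/2,13] y:[-19/2,-1/2] z:[7/2,7] -> miss, prune
  N12 x:[-2,9/2] y:[-17/2,0] z:[-5/2,1/2] -> hit [-2,0], descend [13, 14]
    N13 x:[4,9/2] y:[-17/2,-8] z:[-5/2,1/2] -> miss, prune
    N14 x:[-2,1] y:[-1,0] z:[-2,-1] -> miss, prune

Visited [0, 3, 4, 5, 12, 13, 14]. Tests: 7 box, 0 leaf. Nearest: miss.

== RESULT ==
7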